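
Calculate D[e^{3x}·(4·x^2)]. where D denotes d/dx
4 x \left(3 x + 2\right) e^{3 x}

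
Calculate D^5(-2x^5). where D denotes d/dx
-240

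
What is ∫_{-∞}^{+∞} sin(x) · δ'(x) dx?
-1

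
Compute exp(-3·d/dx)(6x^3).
6 x^{3} - 54 x^{2} + 162 x - 162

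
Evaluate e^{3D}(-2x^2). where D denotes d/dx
- 2 x^{2} - 12 x - 18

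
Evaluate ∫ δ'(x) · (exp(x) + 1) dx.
-1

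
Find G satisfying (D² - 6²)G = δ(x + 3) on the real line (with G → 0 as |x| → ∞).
-\frac{e^{-6|x + 3|}}{12}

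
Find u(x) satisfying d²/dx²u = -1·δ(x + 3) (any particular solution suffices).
-\frac{|x + 3|}{2}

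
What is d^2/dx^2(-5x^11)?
- 550 x^{9}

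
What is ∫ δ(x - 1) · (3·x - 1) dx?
2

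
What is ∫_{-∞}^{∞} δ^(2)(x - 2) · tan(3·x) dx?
\frac{18 \tan{\left(6 \right)}}{\cos^{2}{\left(6 \right)}}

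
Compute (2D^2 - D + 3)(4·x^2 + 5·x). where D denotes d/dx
12 x^{2} + 7 x + 11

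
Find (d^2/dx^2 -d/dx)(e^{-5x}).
30 e^{- 5 x}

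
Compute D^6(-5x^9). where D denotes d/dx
- 302400 x^{3}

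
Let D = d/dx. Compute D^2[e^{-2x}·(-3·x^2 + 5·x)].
2 \left(- 6 x^{2} + 22 x - 13\right) e^{- 2 x}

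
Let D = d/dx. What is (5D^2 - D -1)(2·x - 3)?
1 - 2 x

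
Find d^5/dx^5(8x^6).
5760 x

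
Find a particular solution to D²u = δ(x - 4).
\frac{|x - 4|}{2}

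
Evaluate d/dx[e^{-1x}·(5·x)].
5 \left(1 - x\right) e^{- x}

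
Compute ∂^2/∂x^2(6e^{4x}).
96 e^{4 x}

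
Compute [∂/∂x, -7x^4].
- 28 x^{3}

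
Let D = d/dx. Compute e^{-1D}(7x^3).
7 x^{3} - 21 x^{2} + 21 x - 7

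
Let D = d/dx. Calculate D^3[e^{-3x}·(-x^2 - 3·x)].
9 \left(3 x^{2} + 3 x - 7\right) e^{- 3 x}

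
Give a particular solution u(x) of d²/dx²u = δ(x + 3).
\frac{|x + 3|}{2}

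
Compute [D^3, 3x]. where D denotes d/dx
9D^{2}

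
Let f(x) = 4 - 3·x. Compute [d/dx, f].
-3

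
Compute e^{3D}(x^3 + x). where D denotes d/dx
x^{3} + 9 x^{2} + 28 x + 30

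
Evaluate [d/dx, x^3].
3 x^{2}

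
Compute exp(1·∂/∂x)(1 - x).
- x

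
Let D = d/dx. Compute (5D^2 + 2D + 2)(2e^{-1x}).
10 e^{- x}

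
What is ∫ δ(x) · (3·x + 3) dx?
3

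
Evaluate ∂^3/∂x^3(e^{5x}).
125 e^{5 x}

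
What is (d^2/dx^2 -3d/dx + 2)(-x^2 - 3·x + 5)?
17 - 2 x^{2}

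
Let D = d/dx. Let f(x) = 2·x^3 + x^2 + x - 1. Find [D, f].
6 x^{2} + 2 x + 1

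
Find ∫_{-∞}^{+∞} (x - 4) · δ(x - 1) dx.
-3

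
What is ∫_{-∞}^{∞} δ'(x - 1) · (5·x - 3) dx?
-5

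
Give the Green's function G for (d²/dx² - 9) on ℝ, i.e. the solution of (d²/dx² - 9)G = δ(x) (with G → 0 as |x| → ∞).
-\frac{e^{-3|x|}}{6}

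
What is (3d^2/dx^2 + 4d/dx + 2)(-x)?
- 2 x - 4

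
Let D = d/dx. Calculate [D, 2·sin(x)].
2 \cos{\left(x \right)}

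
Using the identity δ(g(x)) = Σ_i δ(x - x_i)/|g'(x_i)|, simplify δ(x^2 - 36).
\frac{\delta(x - 6) + \delta(x + 6)}{12}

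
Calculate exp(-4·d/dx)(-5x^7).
- 5 x^{7} + 140 x^{6} - 1680 x^{5} + 11200 x^{4} - 44800 x^{3} + 107520 x^{2} - 143360 x + 81920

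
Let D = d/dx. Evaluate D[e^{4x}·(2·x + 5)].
\left(8 x + 22\right) e^{4 x}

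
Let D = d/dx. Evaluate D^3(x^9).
504 x^{6}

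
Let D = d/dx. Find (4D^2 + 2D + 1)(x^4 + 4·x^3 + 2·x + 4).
x^{4} + 12 x^{3} + 72 x^{2} + 98 x + 8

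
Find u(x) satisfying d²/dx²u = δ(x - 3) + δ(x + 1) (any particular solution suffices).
\frac{|x - 3|}{2} + \frac{|x + 1|}{2}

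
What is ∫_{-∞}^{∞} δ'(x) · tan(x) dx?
-1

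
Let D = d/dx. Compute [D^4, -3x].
-12D^{3}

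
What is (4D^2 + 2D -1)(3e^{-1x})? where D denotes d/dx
3 e^{- x}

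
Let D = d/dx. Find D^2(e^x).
e^{x}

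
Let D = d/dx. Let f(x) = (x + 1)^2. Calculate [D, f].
2 x + 2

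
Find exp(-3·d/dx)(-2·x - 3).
3 - 2 x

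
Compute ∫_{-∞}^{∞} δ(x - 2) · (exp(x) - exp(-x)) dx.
2 \sinh{\left(2 \right)}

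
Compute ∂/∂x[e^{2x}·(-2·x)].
\left(- 4 x - 2\right) e^{2 x}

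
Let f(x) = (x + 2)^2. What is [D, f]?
2 x + 4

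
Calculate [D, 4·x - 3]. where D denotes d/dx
4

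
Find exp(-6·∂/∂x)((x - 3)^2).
x^{2} - 18 x + 81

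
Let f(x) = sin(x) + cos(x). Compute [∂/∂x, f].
- \sin{\left(x \right)} + \cos{\left(x \right)}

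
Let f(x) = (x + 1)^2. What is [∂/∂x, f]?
2 x + 2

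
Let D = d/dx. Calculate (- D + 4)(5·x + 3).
20 x + 7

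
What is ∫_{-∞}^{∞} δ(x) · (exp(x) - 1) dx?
0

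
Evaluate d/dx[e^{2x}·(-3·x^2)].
6 x \left(- x - 1\right) e^{2 x}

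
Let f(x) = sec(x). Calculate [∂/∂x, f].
\tan{\left(x \right)} \sec{\left(x \right)}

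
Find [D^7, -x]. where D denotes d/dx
-7D^{6}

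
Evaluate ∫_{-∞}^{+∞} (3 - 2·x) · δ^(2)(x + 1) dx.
0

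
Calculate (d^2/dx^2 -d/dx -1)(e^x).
- e^{x}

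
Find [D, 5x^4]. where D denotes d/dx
20 x^{3}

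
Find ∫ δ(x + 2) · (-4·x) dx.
8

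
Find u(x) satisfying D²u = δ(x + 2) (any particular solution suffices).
\frac{|x + 2|}{2}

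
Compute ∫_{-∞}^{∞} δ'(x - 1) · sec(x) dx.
- \tan{\left(1 \right)} \sec{\left(1 \right)}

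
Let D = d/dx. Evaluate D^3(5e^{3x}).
135 e^{3 x}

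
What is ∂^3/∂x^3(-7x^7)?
- 1470 x^{4}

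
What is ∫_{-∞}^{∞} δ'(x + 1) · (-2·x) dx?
2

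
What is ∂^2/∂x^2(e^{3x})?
9 e^{3 x}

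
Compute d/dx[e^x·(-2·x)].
2 \left(- x - 1\right) e^{x}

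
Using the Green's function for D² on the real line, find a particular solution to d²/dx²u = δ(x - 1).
\frac{|x - 1|}{2}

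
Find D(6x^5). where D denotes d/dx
30 x^{4}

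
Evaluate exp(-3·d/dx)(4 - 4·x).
16 - 4 x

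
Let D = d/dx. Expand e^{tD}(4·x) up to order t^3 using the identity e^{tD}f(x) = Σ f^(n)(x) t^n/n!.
4 t + 4 x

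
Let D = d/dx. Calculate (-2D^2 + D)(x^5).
5 x^{3} \left(x - 8\right)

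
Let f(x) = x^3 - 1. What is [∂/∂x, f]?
3 x^{2}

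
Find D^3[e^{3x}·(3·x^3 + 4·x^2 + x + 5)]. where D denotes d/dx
\left(81 x^{3} + 351 x^{2} + 405 x + 252\right) e^{3 x}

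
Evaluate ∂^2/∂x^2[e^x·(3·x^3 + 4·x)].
\left(3 x^{3} + 18 x^{2} + 22 x + 8\right) e^{x}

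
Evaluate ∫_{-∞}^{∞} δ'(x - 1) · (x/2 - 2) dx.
- \frac{1}{2}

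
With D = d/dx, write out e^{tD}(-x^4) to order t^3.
x \left(- 4 t^{3} - 6 t^{2} x - 4 t x^{2} - x^{3}\right)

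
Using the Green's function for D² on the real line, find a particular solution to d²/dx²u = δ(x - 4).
\frac{|x - 4|}{2}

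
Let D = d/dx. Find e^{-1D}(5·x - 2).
5 x - 7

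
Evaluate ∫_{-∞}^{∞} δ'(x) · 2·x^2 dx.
0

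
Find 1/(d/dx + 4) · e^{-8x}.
- \frac{e^{- 8 x}}{4}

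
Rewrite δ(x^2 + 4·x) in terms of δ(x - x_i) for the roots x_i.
\frac{\delta(x + 4) + \delta(x)}{4}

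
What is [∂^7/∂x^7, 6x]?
42\frac{d^{6}}{dx^{6}}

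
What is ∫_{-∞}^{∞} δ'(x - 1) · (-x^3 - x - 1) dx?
4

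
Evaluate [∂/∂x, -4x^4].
- 16 x^{3}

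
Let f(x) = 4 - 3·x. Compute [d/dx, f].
-3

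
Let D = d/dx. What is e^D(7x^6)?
7 x^{6} + 42 x^{5} + 105 x^{4} + 140 x^{3} + 105 x^{2} + 42 x + 7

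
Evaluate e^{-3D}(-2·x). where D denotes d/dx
6 - 2 x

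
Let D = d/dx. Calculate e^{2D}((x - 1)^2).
x^{2} + 2 x + 1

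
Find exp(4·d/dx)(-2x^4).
- 2 x^{4} - 32 x^{3} - 192 x^{2} - 512 x - 512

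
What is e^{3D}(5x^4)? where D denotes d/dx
5 x^{4} + 60 x^{3} + 270 x^{2} + 540 x + 405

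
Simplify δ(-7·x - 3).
\frac{\delta(x + 3/7)}{7}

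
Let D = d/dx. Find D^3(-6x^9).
- 3024 x^{6}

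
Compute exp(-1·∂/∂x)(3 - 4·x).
7 - 4 x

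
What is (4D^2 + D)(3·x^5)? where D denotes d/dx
15 x^{3} \left(x + 16\right)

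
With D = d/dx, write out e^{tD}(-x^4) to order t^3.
x \left(- 4 t^{3} - 6 t^{2} x - 4 t x^{2} - x^{3}\right)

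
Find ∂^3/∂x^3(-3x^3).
-18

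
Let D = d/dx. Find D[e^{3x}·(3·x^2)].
3 x \left(3 x + 2\right) e^{3 x}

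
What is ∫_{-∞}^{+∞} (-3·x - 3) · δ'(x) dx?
3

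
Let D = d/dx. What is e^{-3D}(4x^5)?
4 x^{5} - 60 x^{4} + 360 x^{3} - 1080 x^{2} + 1620 x - 972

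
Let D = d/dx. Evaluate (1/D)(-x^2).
- \frac{x^{3}}{3}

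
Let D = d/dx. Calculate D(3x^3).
9 x^{2}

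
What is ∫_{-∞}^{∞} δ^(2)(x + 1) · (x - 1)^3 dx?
-12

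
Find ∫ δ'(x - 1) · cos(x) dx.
\sin{\left(1 \right)}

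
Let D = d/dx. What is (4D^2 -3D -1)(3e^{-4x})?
225 e^{- 4 x}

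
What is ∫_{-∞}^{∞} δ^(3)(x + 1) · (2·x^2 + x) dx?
0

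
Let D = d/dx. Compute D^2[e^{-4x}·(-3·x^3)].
6 x \left(- 8 x^{2} + 12 x - 3\right) e^{- 4 x}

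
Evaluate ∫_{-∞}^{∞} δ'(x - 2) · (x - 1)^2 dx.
-2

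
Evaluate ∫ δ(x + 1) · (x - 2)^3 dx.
-27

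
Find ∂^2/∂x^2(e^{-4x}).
16 e^{- 4 x}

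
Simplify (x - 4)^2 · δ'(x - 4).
0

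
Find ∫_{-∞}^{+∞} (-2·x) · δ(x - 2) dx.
-4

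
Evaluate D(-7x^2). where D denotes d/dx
- 14 x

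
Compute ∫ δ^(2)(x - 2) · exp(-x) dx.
e^{-2}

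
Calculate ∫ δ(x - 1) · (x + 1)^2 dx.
4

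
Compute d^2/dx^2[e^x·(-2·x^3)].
- 2 x \left(x^{2} + 6 x + 6\right) e^{x}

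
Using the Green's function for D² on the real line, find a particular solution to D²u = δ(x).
\frac{|x|}{2}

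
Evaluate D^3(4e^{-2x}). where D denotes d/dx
- 32 e^{- 2 x}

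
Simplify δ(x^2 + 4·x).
\frac{\delta(x + 4) + \delta(x)}{4}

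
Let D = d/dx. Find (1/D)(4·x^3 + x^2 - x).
x^{4} + \frac{x^{3}}{3} - \frac{x^{2}}{2}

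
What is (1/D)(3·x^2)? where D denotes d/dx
x^{3}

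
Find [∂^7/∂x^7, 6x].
42\frac{d^{6}}{dx^{6}}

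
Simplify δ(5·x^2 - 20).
\frac{\delta(x - 2) + \delta(x + 2)}{20}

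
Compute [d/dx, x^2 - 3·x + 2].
2 x - 3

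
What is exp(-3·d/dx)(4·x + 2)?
4 x - 10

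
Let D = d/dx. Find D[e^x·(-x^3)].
x^{2} \left(- x - 3\right) e^{x}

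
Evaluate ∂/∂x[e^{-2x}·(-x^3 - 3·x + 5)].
\left(2 x^{3} - 3 x^{2} + 6 x - 13\right) e^{- 2 x}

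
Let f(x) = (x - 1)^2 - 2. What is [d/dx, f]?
2 x - 2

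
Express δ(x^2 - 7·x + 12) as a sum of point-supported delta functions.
\frac{\delta(x - 4) + \delta(x - 3)}{1}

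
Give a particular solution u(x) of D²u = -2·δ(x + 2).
-|x + 2|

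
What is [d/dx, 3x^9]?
27 x^{8}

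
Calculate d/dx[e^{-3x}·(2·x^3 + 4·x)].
2 \left(- 3 x^{3} + 3 x^{2} - 6 x + 2\right) e^{- 3 x}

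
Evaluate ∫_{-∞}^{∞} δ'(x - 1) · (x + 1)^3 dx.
-12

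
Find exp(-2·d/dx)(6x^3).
6 x^{3} - 36 x^{2} + 72 x - 48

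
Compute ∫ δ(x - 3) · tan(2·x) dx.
\tan{\left(6 \right)}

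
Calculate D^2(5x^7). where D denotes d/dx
210 x^{5}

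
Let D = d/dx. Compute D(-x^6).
- 6 x^{5}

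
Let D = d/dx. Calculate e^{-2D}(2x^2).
2 x^{2} - 8 x + 8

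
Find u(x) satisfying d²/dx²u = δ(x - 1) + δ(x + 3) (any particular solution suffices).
\frac{|x - 1|}{2} + \frac{|x + 3|}{2}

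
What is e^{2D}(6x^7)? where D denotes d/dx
6 x^{7} + 84 x^{6} + 504 x^{5} + 1680 x^{4} + 3360 x^{3} + 4032 x^{2} + 2688 x + 768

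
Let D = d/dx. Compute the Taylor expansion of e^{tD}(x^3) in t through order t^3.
t^{3} + 3 t^{2} x + 3 t x^{2} + x^{3}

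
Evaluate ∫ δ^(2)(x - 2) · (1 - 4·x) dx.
0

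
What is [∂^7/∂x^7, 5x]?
35\frac{d^{6}}{dx^{6}}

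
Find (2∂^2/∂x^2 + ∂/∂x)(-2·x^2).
- 4 x - 8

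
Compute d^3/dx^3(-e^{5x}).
- 125 e^{5 x}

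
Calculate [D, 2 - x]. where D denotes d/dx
-1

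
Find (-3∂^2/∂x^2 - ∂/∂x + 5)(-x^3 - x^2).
- 5 x^{3} - 2 x^{2} + 20 x + 6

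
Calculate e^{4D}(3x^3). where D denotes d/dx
3 x^{3} + 36 x^{2} + 144 x + 192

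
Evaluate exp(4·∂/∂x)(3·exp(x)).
3 e^{x + 4}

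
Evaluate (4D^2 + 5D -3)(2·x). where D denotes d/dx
10 - 6 x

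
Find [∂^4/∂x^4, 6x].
24\frac{d^{3}}{dx^{3}}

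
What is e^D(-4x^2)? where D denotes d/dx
- 4 x^{2} - 8 x - 4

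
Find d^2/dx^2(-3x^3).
- 18 x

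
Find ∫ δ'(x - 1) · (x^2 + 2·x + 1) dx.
-4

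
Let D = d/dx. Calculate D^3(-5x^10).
- 3600 x^{7}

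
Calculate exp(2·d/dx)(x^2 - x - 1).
x^{2} + 3 x + 1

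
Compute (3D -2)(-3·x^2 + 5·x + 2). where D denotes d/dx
6 x^{2} - 28 x + 11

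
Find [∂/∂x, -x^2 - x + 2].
- 2 x - 1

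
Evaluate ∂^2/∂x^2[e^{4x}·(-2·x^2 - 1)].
\left(- 32 x^{2} - 32 x - 20\right) e^{4 x}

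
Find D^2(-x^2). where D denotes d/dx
-2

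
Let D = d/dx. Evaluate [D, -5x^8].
- 40 x^{7}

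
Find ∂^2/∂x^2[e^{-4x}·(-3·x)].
24 \left(1 - 2 x\right) e^{- 4 x}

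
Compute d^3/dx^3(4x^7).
840 x^{4}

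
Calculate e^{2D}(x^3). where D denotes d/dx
x^{3} + 6 x^{2} + 12 x + 8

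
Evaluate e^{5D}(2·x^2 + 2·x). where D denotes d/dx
2 x^{2} + 22 x + 60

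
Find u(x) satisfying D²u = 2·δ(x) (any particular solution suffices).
|x|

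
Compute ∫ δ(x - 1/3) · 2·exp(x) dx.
2 e^{\frac{1}{3}}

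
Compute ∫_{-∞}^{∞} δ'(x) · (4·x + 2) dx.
-4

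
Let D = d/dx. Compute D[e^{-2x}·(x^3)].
x^{2} \left(3 - 2 x\right) e^{- 2 x}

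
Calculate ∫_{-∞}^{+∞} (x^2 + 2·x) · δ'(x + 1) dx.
0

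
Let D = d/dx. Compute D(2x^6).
12 x^{5}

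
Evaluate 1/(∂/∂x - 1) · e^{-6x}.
- \frac{e^{- 6 x}}{7}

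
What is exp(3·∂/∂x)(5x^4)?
5 x^{4} + 60 x^{3} + 270 x^{2} + 540 x + 405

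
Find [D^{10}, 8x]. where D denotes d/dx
80D^{9}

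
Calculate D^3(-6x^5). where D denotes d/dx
- 360 x^{2}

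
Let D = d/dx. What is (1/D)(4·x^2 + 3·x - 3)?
\frac{4 x^{3}}{3} + \frac{3 x^{2}}{2} - 3 x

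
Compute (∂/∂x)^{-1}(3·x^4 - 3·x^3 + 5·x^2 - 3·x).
\frac{3 x^{5}}{5} - \frac{3 x^{4}}{4} + \frac{5 x^{3}}{3} - \frac{3 x^{2}}{2}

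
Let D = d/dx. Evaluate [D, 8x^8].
64 x^{7}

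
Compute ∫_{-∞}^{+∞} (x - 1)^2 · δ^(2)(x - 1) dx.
2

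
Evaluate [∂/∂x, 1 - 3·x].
-3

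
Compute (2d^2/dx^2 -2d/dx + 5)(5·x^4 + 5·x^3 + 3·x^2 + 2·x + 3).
25 x^{4} - 15 x^{3} + 105 x^{2} + 58 x + 23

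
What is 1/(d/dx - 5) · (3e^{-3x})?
- \frac{3 e^{- 3 x}}{8}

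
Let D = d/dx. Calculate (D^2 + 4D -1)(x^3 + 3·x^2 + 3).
- x^{3} + 9 x^{2} + 30 x + 3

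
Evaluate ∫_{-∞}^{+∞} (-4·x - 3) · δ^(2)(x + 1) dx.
0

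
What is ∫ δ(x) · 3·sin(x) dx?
0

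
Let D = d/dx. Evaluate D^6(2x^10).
302400 x^{4}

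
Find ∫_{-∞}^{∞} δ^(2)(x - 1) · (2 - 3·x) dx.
0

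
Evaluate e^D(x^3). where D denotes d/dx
x^{3} + 3 x^{2} + 3 x + 1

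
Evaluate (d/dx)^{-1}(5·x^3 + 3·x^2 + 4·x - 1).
\frac{5 x^{4}}{4} + x^{3} + 2 x^{2} - x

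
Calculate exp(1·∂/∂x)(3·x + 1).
3 x + 4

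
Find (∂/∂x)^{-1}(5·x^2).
\frac{5 x^{3}}{3}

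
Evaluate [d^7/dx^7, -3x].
-21\frac{d^{6}}{dx^{6}}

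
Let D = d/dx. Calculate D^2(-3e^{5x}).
- 75 e^{5 x}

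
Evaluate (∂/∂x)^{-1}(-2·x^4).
- \frac{2 x^{5}}{5}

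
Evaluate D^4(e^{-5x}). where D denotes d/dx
625 e^{- 5 x}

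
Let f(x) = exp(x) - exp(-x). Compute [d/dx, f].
2 \cosh{\left(x \right)}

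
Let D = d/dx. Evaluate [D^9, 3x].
27D^{8}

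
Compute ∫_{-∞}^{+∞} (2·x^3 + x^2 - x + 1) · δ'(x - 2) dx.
-27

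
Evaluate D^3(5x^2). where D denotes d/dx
0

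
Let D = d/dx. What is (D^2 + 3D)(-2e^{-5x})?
- 20 e^{- 5 x}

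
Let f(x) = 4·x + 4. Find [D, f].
4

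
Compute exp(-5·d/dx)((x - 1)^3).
x^{3} - 18 x^{2} + 108 x - 216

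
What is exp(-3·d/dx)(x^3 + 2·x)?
x^{3} - 9 x^{2} + 29 x - 33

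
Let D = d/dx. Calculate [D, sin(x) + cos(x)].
- \sin{\left(x \right)} + \cos{\left(x \right)}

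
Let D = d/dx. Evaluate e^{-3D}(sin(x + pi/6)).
\sin{\left(x - 3 + \frac{\pi}{6} \right)}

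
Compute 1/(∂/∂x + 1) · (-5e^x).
- \frac{5 e^{x}}{2}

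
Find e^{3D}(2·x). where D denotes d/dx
2 x + 6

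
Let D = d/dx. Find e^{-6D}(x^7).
x^{7} - 42 x^{6} + 756 x^{5} - 7560 x^{4} + 45360 x^{3} - 163296 x^{2} + 326592 x - 279936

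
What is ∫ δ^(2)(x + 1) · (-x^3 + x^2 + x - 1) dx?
8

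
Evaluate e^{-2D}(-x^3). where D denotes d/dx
- x^{3} + 6 x^{2} - 12 x + 8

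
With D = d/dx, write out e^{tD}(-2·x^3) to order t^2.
2 x \left(- 3 t^{2} - 3 t x - x^{2}\right)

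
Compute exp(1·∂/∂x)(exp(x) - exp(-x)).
2 \sinh{\left(x + 1 \right)}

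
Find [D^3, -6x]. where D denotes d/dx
-18D^{2}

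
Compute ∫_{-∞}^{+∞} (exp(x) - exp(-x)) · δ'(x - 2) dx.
- 2 \cosh{\left(2 \right)}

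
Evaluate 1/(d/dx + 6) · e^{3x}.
\frac{e^{3 x}}{9}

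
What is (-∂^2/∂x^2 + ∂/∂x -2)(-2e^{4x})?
28 e^{4 x}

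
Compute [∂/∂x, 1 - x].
-1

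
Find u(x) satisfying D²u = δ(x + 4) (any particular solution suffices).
\frac{|x + 4|}{2}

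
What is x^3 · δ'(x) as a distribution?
0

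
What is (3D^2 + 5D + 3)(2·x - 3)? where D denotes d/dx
6 x + 1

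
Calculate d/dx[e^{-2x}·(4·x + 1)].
2 \left(1 - 4 x\right) e^{- 2 x}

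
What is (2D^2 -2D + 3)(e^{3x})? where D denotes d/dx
15 e^{3 x}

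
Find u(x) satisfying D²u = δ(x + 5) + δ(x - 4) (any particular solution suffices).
\frac{|x + 5|}{2} + \frac{|x - 4|}{2}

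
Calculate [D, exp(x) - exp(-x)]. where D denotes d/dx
2 \cosh{\left(x \right)}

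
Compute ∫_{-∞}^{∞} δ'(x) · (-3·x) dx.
3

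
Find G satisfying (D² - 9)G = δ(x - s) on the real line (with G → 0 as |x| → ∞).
-\frac{e^{-3|x-s|}}{6}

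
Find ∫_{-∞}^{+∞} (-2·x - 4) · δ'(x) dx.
2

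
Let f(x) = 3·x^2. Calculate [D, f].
6 x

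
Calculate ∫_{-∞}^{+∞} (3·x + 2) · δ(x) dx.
2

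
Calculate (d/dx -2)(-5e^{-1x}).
15 e^{- x}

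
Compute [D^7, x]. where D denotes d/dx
7D^{6}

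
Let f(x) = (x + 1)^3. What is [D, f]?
3 \left(x + 1\right)^{2}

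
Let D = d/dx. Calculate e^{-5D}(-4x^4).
- 4 x^{4} + 80 x^{3} - 600 x^{2} + 2000 x - 2500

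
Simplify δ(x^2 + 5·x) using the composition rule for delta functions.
\frac{\delta(x + 5) + \delta(x)}{5}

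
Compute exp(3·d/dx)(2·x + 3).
2 x + 9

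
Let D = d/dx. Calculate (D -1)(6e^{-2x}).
- 18 e^{- 2 x}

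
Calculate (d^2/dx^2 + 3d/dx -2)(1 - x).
2 x - 5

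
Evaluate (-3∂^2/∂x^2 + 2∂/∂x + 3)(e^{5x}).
- 62 e^{5 x}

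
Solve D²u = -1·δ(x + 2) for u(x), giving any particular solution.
-\frac{|x + 2|}{2}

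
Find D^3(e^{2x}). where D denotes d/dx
8 e^{2 x}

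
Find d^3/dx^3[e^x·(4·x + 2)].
\left(4 x + 14\right) e^{x}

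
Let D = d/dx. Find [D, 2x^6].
12 x^{5}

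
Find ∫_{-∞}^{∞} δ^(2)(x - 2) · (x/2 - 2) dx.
0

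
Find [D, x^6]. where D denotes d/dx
6 x^{5}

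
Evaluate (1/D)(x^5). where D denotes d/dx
\frac{x^{6}}{6}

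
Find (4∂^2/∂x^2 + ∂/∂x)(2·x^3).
6 x \left(x + 8\right)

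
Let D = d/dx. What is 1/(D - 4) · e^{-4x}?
- \frac{e^{- 4 x}}{8}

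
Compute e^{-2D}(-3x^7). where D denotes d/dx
- 3 x^{7} + 42 x^{6} - 252 x^{5} + 840 x^{4} - 1680 x^{3} + 2016 x^{2} - 1344 x + 384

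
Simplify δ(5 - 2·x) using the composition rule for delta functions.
\frac{\delta(x - 5/2)}{2}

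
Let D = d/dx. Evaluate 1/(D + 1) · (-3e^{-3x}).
\frac{3 e^{- 3 x}}{2}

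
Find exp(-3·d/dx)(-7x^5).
- 7 x^{5} + 105 x^{4} - 630 x^{3} + 1890 x^{2} - 2835 x + 1701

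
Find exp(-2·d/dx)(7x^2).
7 x^{2} - 28 x + 28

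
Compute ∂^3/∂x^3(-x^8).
- 336 x^{5}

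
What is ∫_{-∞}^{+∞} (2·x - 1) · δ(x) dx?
-1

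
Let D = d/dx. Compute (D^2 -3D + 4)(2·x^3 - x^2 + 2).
8 x^{3} - 22 x^{2} + 18 x + 6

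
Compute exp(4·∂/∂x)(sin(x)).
\sin{\left(x + 4 \right)}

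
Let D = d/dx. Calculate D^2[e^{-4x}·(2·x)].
16 \left(2 x - 1\right) e^{- 4 x}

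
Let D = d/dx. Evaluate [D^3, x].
3D^{2}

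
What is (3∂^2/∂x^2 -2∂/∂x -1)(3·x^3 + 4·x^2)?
- 3 x^{3} - 22 x^{2} + 38 x + 24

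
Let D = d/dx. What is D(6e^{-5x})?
- 30 e^{- 5 x}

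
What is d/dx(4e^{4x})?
16 e^{4 x}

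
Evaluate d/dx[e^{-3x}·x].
\left(1 - 3 x\right) e^{- 3 x}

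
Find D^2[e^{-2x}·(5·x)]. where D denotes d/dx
20 \left(x - 1\right) e^{- 2 x}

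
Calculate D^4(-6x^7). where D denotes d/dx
- 5040 x^{3}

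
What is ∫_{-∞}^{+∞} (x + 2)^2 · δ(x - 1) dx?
9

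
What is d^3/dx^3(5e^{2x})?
40 e^{2 x}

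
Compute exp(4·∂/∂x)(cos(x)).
\cos{\left(x + 4 \right)}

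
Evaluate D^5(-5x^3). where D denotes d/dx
0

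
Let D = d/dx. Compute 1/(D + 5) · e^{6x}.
\frac{e^{6 x}}{11}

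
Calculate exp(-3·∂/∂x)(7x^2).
7 x^{2} - 42 x + 63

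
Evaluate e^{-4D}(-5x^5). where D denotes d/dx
- 5 x^{5} + 100 x^{4} - 800 x^{3} + 3200 x^{2} - 6400 x + 5120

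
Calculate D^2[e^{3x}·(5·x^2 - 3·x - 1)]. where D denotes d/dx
\left(45 x^{2} + 33 x - 17\right) e^{3 x}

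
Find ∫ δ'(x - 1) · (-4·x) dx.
4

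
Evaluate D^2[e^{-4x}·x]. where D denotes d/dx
8 \left(2 x - 1\right) e^{- 4 x}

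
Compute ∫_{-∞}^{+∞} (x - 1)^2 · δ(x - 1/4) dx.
\frac{9}{16}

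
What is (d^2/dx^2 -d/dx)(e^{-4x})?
20 e^{- 4 x}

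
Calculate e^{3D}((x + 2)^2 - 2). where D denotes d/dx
x^{2} + 10 x + 23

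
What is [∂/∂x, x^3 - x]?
3 x^{2} - 1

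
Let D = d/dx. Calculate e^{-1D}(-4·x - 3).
1 - 4 x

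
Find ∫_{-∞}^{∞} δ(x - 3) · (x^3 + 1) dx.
28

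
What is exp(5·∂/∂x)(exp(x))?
e^{x + 5}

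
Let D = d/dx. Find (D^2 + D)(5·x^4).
20 x^{2} \left(x + 3\right)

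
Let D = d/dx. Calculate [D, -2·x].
-2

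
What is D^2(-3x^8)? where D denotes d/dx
- 168 x^{6}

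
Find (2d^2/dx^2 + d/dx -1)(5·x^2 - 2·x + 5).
- 5 x^{2} + 12 x + 13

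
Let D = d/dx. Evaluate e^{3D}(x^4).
x^{4} + 12 x^{3} + 54 x^{2} + 108 x + 81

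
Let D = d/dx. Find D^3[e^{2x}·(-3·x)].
\left(- 24 x - 36\right) e^{2 x}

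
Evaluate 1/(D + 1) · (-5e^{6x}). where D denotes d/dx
- \frac{5 e^{6 x}}{7}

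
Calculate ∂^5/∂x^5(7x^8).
47040 x^{3}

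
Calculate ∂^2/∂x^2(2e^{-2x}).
8 e^{- 2 x}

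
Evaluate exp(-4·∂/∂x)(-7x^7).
- 7 x^{7} + 196 x^{6} - 2352 x^{5} + 15680 x^{4} - 62720 x^{3} + 150528 x^{2} - 200704 x + 114688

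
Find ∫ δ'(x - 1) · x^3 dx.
-3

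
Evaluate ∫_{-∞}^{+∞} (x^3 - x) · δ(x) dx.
0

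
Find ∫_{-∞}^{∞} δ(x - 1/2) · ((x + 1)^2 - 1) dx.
\frac{5}{4}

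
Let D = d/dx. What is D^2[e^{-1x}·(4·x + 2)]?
2 \left(2 x - 3\right) e^{- x}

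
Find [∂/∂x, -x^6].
- 6 x^{5}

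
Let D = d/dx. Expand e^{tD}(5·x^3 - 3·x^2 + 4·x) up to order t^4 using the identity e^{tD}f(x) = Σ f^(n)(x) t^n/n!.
5 t^{3} + t^{2} \left(15 x - 3\right) + t \left(15 x^{2} - 6 x + 4\right) + 5 x^{3} - 3 x^{2} + 4 x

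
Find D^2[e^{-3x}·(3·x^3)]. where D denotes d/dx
9 x \left(3 x^{2} - 6 x + 2\right) e^{- 3 x}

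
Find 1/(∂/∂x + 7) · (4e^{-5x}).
2 e^{- 5 x}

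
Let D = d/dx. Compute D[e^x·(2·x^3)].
2 x^{2} \left(x + 3\right) e^{x}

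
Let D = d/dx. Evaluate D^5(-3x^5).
-360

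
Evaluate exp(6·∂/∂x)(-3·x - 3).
- 3 x - 21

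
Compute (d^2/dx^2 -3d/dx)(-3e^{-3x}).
- 54 e^{- 3 x}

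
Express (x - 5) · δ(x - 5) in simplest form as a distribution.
0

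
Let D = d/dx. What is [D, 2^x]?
2^{x} \log{\left(2 \right)}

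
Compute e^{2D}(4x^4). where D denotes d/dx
4 x^{4} + 32 x^{3} + 96 x^{2} + 128 x + 64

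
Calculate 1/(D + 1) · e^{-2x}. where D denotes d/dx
- e^{- 2 x}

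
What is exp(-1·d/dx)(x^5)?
x^{5} - 5 x^{4} + 10 x^{3} - 10 x^{2} + 5 x - 1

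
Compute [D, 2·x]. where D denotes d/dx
2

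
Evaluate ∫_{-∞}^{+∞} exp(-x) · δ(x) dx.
1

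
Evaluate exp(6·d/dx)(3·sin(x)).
3 \sin{\left(x + 6 \right)}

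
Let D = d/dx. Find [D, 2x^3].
6 x^{2}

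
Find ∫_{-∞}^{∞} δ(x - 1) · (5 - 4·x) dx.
1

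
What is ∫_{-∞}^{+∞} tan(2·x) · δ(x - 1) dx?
\tan{\left(2 \right)}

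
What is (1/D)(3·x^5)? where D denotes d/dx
\frac{x^{6}}{2}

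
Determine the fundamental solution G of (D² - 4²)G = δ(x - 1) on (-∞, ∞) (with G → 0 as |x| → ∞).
-\frac{e^{-4|x - 1|}}{8}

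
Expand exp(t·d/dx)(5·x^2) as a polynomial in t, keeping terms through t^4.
5 t^{2} + 10 t x + 5 x^{2}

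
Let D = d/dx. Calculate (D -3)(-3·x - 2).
9 x + 3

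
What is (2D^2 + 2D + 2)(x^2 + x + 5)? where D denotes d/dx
2 x^{2} + 6 x + 16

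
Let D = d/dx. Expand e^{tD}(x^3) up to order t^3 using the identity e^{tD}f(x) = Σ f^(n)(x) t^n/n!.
t^{3} + 3 t^{2} x + 3 t x^{2} + x^{3}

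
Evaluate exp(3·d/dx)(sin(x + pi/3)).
\sin{\left(x + \frac{\pi}{3} + 3 \right)}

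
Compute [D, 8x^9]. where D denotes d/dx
72 x^{8}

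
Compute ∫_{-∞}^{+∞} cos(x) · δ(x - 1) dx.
\cos{\left(1 \right)}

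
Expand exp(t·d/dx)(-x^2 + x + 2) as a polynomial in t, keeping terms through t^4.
- t^{2} - t \left(2 x - 1\right) - x^{2} + x + 2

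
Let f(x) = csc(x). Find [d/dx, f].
- \cot{\left(x \right)} \csc{\left(x \right)}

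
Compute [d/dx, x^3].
3 x^{2}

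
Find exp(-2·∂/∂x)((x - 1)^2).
x^{2} - 6 x + 9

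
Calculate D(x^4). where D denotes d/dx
4 x^{3}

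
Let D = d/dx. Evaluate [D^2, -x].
-2D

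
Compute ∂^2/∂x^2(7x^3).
42 x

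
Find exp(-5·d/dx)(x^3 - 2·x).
x^{3} - 15 x^{2} + 73 x - 115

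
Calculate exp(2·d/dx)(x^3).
x^{3} + 6 x^{2} + 12 x + 8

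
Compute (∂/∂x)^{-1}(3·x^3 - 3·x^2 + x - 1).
\frac{3 x^{4}}{4} - x^{3} + \frac{x^{2}}{2} - x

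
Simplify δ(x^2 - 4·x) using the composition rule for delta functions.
\frac{\delta(x - 4) + \delta(x)}{4}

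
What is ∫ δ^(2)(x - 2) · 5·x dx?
0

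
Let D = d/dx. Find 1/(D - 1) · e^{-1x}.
- \frac{e^{- x}}{2}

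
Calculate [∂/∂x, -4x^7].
- 28 x^{6}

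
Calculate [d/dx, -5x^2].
- 10 x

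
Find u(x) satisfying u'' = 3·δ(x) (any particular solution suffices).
\frac{3|x|}{2}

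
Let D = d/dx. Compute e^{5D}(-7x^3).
- 7 x^{3} - 105 x^{2} - 525 x - 875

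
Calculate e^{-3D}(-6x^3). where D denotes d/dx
- 6 x^{3} + 54 x^{2} - 162 x + 162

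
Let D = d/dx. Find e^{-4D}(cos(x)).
\cos{\left(x - 4 \right)}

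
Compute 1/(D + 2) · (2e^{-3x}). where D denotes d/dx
- 2 e^{- 3 x}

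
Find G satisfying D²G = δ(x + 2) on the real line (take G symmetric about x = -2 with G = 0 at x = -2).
\frac{|x + 2|}{2}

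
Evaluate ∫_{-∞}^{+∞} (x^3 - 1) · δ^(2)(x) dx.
0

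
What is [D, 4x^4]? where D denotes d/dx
16 x^{3}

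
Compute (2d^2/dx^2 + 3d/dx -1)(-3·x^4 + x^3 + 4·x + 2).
3 x^{4} - 37 x^{3} - 63 x^{2} + 8 x + 10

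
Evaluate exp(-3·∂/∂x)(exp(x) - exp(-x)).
- e^{3 - x} + e^{x - 3}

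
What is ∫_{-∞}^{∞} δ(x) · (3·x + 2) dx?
2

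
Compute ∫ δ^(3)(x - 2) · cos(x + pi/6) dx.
- \sin{\left(\frac{\pi}{6} + 2 \right)}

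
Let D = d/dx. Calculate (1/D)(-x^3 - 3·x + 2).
- \frac{x^{4}}{4} - \frac{3 x^{2}}{2} + 2 x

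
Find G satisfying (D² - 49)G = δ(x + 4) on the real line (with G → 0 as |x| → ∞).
-\frac{e^{-7|x + 4|}}{14}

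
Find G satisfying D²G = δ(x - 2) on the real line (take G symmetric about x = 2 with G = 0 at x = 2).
\frac{|x - 2|}{2}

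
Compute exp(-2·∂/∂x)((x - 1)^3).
x^{3} - 9 x^{2} + 27 x - 27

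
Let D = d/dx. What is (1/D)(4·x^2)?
\frac{4 x^{3}}{3}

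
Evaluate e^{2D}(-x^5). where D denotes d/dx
- x^{5} - 10 x^{4} - 40 x^{3} - 80 x^{2} - 80 x - 32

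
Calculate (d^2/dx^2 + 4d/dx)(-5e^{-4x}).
0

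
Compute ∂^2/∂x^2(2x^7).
84 x^{5}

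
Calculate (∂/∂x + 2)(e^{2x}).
4 e^{2 x}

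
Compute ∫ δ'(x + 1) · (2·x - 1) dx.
-2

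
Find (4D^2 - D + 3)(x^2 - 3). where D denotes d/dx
3 x^{2} - 2 x - 1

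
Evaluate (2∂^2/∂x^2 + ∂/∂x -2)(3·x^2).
- 6 x^{2} + 6 x + 12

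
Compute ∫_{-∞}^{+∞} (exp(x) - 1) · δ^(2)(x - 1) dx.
e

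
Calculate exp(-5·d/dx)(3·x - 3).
3 x - 18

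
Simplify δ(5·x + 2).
\frac{\delta(x + 2/5)}{5}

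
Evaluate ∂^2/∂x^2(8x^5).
160 x^{3}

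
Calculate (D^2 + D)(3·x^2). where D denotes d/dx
6 x + 6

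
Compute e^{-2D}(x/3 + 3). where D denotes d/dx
\frac{x}{3} + \frac{7}{3}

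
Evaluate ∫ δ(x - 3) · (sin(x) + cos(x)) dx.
\cos{\left(3 \right)} + \sin{\left(3 \right)}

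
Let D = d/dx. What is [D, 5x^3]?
15 x^{2}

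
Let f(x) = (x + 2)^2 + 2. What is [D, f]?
2 x + 4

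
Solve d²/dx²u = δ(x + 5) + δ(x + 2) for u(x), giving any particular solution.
\frac{|x + 5|}{2} + \frac{|x + 2|}{2}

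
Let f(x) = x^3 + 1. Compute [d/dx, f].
3 x^{2}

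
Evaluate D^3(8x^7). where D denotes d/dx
1680 x^{4}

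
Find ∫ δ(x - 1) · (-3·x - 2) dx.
-5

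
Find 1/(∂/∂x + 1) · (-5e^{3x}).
- \frac{5 e^{3 x}}{4}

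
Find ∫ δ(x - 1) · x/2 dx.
\frac{1}{2}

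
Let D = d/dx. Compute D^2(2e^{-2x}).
8 e^{- 2 x}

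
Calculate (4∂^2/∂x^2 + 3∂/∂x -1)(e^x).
6 e^{x}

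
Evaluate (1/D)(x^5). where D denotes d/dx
\frac{x^{6}}{6}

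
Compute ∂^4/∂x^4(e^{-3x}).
81 e^{- 3 x}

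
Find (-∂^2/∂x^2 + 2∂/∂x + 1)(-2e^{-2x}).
14 e^{- 2 x}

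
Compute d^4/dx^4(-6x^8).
- 10080 x^{4}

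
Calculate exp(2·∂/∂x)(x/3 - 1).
\frac{x}{3} - \frac{1}{3}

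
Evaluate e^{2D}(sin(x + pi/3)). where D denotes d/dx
\sin{\left(x + \frac{\pi}{3} + 2 \right)}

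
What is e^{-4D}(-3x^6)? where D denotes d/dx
- 3 x^{6} + 72 x^{5} - 720 x^{4} + 3840 x^{3} - 11520 x^{2} + 18432 x - 12288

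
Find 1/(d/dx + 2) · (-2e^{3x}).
- \frac{2 e^{3 x}}{5}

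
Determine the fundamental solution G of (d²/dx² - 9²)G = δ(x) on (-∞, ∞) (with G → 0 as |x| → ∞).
-\frac{e^{-9|x|}}{18}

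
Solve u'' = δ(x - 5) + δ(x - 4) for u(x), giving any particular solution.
\frac{|x - 5|}{2} + \frac{|x - 4|}{2}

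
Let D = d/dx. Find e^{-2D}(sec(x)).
\sec{\left(x - 2 \right)}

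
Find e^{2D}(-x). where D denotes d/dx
- x - 2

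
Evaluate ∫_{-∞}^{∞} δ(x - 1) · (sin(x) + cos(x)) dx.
\cos{\left(1 \right)} + \sin{\left(1 \right)}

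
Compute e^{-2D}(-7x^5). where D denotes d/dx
- 7 x^{5} + 70 x^{4} - 280 x^{3} + 560 x^{2} - 560 x + 224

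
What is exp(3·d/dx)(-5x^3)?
- 5 x^{3} - 45 x^{2} - 135 x - 135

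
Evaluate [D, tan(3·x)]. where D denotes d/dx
\frac{3}{\cos^{2}{\left(3 x \right)}}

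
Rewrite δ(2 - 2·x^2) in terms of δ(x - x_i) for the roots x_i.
\frac{\delta(x - 1) + \delta(x + 1)}{4}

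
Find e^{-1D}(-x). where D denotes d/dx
1 - x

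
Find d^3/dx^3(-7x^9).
- 3528 x^{6}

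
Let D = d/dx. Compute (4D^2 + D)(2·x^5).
10 x^{3} \left(x + 16\right)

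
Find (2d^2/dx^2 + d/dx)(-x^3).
3 x \left(- x - 4\right)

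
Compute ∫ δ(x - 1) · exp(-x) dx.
e^{-1}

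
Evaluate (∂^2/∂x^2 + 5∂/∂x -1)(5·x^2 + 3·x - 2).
- 5 x^{2} + 47 x + 27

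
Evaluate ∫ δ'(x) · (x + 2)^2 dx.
-4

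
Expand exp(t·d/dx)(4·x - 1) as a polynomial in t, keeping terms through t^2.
4 t + 4 x - 1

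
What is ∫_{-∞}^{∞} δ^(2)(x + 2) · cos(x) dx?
- \cos{\left(2 \right)}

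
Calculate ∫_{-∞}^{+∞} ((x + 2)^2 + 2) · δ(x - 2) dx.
18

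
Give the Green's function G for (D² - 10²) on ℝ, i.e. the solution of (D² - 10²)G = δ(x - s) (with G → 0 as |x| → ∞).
-\frac{e^{-10|x-s|}}{20}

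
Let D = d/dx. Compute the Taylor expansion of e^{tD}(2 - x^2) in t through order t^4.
- t^{2} - 2 t x - x^{2} + 2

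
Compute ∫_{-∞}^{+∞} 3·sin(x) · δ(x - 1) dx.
3 \sin{\left(1 \right)}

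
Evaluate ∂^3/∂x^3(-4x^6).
- 480 x^{3}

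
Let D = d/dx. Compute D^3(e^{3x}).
27 e^{3 x}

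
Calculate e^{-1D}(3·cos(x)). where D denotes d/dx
3 \cos{\left(x - 1 \right)}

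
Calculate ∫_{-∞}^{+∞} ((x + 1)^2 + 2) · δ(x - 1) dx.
6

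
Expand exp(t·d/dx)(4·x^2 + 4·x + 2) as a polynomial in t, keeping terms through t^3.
4 t^{2} + 8 t x + 4 t + 4 x^{2} + 4 x + 2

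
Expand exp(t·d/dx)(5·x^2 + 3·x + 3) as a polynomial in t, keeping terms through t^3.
5 t^{2} + t \left(10 x + 3\right) + 5 x^{2} + 3 x + 3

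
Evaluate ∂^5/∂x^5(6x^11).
332640 x^{6}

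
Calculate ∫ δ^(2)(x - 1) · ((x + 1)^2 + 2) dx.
2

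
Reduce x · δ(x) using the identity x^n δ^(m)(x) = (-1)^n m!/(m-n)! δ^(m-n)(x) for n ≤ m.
0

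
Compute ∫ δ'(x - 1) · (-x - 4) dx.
1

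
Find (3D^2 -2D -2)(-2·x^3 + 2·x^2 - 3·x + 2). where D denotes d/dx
4 x^{3} + 8 x^{2} - 38 x + 14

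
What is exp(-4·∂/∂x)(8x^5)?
8 x^{5} - 160 x^{4} + 1280 x^{3} - 5120 x^{2} + 10240 x - 8192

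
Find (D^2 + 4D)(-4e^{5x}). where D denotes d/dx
- 180 e^{5 x}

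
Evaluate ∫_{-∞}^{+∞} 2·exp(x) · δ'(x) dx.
-2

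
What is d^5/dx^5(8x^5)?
960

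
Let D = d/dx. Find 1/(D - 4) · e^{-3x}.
- \frac{e^{- 3 x}}{7}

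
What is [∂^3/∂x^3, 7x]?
21\frac{d^{2}}{dx^{2}}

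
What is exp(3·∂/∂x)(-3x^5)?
- 3 x^{5} - 45 x^{4} - 270 x^{3} - 810 x^{2} - 1215 x - 729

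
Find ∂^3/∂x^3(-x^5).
- 60 x^{2}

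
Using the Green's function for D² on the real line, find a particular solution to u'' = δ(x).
\frac{|x|}{2}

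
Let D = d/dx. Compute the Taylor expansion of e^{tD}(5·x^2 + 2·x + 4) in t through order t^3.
5 t^{2} + 2 t \left(5 x + 1\right) + 5 x^{2} + 2 x + 4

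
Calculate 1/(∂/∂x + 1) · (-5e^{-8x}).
\frac{5 e^{- 8 x}}{7}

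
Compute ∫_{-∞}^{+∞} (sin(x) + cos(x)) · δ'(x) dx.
-1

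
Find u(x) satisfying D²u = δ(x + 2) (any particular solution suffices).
\frac{|x + 2|}{2}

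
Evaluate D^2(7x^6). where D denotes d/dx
210 x^{4}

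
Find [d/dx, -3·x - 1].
-3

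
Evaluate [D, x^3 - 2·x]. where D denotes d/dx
3 x^{2} - 2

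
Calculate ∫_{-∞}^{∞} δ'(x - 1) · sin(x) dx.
- \cos{\left(1 \right)}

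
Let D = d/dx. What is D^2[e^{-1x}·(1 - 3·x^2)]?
\left(- 3 x^{2} + 12 x - 5\right) e^{- x}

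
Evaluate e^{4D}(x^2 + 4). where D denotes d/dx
x^{2} + 8 x + 20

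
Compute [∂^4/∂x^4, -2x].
-8\frac{d^{3}}{dx^{3}}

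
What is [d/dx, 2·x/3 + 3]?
\frac{2}{3}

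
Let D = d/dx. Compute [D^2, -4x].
-8D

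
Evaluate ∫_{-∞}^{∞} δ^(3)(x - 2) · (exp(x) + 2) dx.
- e^{2}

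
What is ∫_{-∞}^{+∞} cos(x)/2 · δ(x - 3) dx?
\frac{\cos{\left(3 \right)}}{2}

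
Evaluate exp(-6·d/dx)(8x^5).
8 x^{5} - 240 x^{4} + 2880 x^{3} - 17280 x^{2} + 51840 x - 62208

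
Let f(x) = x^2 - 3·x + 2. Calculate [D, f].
2 x - 3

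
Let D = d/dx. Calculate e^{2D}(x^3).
x^{3} + 6 x^{2} + 12 x + 8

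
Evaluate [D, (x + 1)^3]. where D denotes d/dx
3 \left(x + 1\right)^{2}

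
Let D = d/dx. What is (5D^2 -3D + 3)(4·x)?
12 x - 12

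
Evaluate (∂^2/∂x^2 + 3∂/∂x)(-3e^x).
- 12 e^{x}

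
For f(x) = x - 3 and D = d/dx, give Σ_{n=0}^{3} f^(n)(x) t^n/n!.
t + x - 3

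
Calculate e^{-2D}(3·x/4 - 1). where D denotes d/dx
\frac{3 x}{4} - \frac{5}{2}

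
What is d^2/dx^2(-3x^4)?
- 36 x^{2}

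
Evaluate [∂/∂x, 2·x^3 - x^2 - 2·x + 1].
6 x^{2} - 2 x - 2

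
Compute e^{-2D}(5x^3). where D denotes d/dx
5 x^{3} - 30 x^{2} + 60 x - 40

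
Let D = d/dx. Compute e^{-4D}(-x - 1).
3 - x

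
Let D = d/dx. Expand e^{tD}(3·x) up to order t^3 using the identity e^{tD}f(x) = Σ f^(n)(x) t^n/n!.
3 t + 3 x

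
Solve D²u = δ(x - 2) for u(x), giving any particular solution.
\frac{|x - 2|}{2}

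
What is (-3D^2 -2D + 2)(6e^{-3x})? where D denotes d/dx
- 114 e^{- 3 x}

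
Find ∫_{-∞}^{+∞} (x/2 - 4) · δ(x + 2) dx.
-5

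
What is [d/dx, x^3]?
3 x^{2}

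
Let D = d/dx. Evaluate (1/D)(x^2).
\frac{x^{3}}{3}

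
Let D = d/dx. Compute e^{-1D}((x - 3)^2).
x^{2} - 8 x + 16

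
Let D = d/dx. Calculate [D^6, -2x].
-12D^{5}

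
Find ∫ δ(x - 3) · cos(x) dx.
\cos{\left(3 \right)}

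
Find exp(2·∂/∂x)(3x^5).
3 x^{5} + 30 x^{4} + 120 x^{3} + 240 x^{2} + 240 x + 96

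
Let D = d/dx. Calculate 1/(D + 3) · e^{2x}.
\frac{e^{2 x}}{5}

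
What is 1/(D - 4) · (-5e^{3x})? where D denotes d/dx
5 e^{3 x}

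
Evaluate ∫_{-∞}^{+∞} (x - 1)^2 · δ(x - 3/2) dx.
\frac{1}{4}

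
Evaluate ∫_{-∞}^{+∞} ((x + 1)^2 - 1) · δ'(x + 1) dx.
0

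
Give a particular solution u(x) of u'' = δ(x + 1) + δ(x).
\frac{|x + 1|}{2} + \frac{|x|}{2}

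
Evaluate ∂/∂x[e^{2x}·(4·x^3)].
x^{2} \left(8 x + 12\right) e^{2 x}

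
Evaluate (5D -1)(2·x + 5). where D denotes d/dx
5 - 2 x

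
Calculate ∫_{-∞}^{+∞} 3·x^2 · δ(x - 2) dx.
12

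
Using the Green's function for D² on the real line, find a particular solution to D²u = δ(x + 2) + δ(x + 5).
\frac{|x + 2|}{2} + \frac{|x + 5|}{2}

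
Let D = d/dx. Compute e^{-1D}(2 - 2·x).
4 - 2 x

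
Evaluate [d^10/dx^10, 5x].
50\frac{d^{9}}{dx^{9}}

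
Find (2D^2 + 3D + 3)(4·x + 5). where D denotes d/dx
12 x + 27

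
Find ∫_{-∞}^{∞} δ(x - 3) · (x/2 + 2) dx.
\frac{7}{2}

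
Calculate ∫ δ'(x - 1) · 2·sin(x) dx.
- 2 \cos{\left(1 \right)}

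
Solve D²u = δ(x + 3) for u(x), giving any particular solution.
\frac{|x + 3|}{2}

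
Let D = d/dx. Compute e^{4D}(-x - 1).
- x - 5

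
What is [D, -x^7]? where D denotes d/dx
- 7 x^{6}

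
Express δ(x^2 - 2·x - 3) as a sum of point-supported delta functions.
\frac{\delta(x - 3) + \delta(x + 1)}{4}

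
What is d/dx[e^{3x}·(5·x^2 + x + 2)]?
\left(15 x^{2} + 13 x + 7\right) e^{3 x}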